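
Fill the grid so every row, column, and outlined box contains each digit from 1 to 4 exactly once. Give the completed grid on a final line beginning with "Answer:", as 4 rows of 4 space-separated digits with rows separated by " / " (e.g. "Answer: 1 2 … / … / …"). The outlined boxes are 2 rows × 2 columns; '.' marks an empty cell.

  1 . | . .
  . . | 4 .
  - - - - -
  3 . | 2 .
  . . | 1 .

Step 1. [r4c1∈{2,4}] 4 has one home in col 1: r4c1, so r4c1=4.
Step 2. [r1c3∈{3}] nothing but 3 survives at r1c3, so r1c3=3.
Step 3. [r2c1∈{2}] nothing but 2 survives at r2c1 ⇒ r2c1=2.
Step 4. [r1c2∈{4}] nothing but 4 survives at r1c2. So r1c2=4.
Step 5. [r3c4∈{4}] r3c4 is down to just 4 ⇒ r3c4=4.
Step 6. [r2c2∈{3}] nothing but 3 survives at r2c2. So r2c2=3.
Step 7. [r3c2∈{1}] nothing but 1 survives at r3c2, so r3c2=1.
Step 8. [r4c2∈{2}] r4c2 has the single candidate 2. So r4c2=2.
Step 9. [r2c4∈{1}] nothing but 1 survives at r2c4 ⇒ r2c4=1.
Step 10. [r1c4∈{2}] nothing but 2 survives at r1c4. So r1c4=2.
Step 11. [r4c4∈{3}] only 3 remains possible at r4c4, so r4c4=3.

Answer: 1 4 3 2 / 2 3 4 1 / 3 1 2 4 / 4 2 1 3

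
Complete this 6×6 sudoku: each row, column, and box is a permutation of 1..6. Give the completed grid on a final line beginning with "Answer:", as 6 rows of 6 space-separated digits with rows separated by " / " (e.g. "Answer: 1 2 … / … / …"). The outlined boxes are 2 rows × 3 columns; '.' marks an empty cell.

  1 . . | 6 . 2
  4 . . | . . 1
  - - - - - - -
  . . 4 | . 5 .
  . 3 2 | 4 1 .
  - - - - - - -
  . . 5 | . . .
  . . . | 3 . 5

Step 1. [r3c1∈{6}] only 6 remains possible at r3c1. So r3c1=6.
Step 2. [r2c2∈{2,5,6}] 2 has one home in row 2: r2c2, so r2c2=2.
Step 3. [r5c6∈{4,6}] across col 6, 4 lands solely at r5c6 ⇒ r5c6=4.
Step 4. [r6c3∈{1,6}] 1 has one home in col 3: r6c3. So r6c3=1.
Step 5. [r5c2∈{6}] nothing but 6 survives at r5c2. So r5c2=6.
Step 6. [r5c5∈{2}] r5c5's peers cover all but 2. So r5c5=2.
Step 7. [r2c5∈{3}] r2c5 is down to just 3, so r2c5=3.
Step 8. [r3c6∈{3}] nothing but 3 survives at r3c6. So r3c6=3.
Step 9. [r1c3∈{3}] r1c3 is down to just 3. So r1c3=3.
Step 10. [r2c3∈{6}] r2c3 has the single candidate 6. So r2c3=6.
Step 11. [r6c5∈{6}] r6c5 is down to just 6, so r6c5=6.
Step 12. [r6c1∈{2}] r6c1 has the single candidate 2, so r6c1=2.
Step 13. [r4c1∈{5}] r4c1 is down to just 5, so r4c1=5.
Step 14. [r3c4∈{2}] nothing but 2 survives at r3c4 ⇒ r3c4=2.
Step 15. [r5c4∈{1}] nothing but 1 survives at r5c4. So r5c4=1.
Step 16. [r1c5∈{4}] r1c5 is down to just 4. So r1c5=4.
Step 17. [r1c2∈{5}] r1c2 has the single candidate 5 ⇒ r1c2=5.
Step 18. [r2c4∈{5}] r2c4's peers cover all but 5. So r2c4=5.
Step 19. [r5c1∈{3}] r5c1's peers cover all but 3, so r5c1=3.
Step 20. [r4c6∈{6}] r4c6 has the single candidate 6, so r4c6=6.
Step 21. [r6c2∈{4}] only 4 remains possible at r6c2 ⇒ r6c2=4.
Step 22. [r3c2∈{1}] r3c2 is down to just 1, so r3c2=1.

Answer: 1 5 3 6 4 2 / 4 2 6 5 3 1 / 6 1 4 2 5 3 / 5 3 2 4 1 6 / 3 6 5 1 2 4 / 2 4 1 3 6 5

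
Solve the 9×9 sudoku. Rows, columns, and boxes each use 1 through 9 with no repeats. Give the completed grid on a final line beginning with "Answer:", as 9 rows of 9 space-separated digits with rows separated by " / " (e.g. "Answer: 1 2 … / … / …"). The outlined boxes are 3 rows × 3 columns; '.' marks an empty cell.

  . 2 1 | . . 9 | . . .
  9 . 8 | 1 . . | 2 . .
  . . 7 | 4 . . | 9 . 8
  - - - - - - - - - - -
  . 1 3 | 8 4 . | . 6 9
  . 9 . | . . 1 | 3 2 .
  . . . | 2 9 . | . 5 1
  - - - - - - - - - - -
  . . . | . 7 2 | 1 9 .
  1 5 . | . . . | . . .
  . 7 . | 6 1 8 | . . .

Step 1. [r8c5∈{3}] r8c5 is down to just 3 ⇒ r8c5=3.
Step 2. [r5c1∈{4,5,6,7,8}] r5c1 is the only open cell in row 5 admitting 8 ⇒ r5c1=8.
Step 3. [r1c4∈{3,5,7}] r1c4 is the only open cell in col 4 admitting 3 ⇒ r1c4=3.
Step 4. [r4c7∈{7}] r4c7's peers cover all but 7. So r4c7=7.
Step 5. [r5c9∈{4}] r5c9 is down to just 4 ⇒ r5c9=4.
Step 6. [r2c6∈{5,6,7}] box 2 places 7 nowhere but r2c6 ⇒ r2c6=7.
Step 7. [r4c6∈{5}] r4c6 has the single candidate 5 ⇒ r4c6=5.
Step 8. [r3c6∈{6}] nothing but 6 survives at r3c6, so r3c6=6.
Step 9. [r3c2∈{3}] r3c2 has the single candidate 3. So r3c2=3.
Step 10. [r2c5∈{5}] r2c5's peers cover all but 5, so r2c5=5.
Step 11. [r9c3∈{2,4,9}] r9c3 is the only open cell in row 9 admitting 9, so r9c3=9.
Step 12. [r8c3∈{2,4,6}] across col 3, 2 lands solely at r8c3, so r8c3=2.
Step 13. [r8c8∈{4,7,8}] 8 has one home in col 8: r8c8. So r8c8=8.
Step 14. [r9c9∈{2,3,5}] across row 9, 2 lands solely at r9c9. So r9c9=2.
Step 15. [r9c7∈{4,5}] 5 has one home in row 9: r9c7, so r9c7=5.
Step 16. [r1c9∈{5,6,7}] in col 9, 5 fits only at r1c9, so r1c9=5.
Step 17. [r6c1∈{4,6,7}] across row 6, 7 lands solely at r6c1. So r6c1=7.
Step 18. [r7c2∈{4,6,8}] r7c2 is the only open cell in row 7 admitting 8 ⇒ r7c2=8.
Step 19. [r1c8∈{4,7}] row 1 has a naked pair {4,6} at r1c1 and r1c7. So r1c8≠4.
Step 20. [r8c6∈{4}] r8c6's peers cover all but 4, so r8c6=4.
Step 21. [r8c7∈{6}] r8c7 has the single candidate 6 ⇒ r8c7=6.
Step 22. [r7c9∈{3}] r7c9 has the single candidate 3. So r7c9=3.
Step 23. [r1c1∈{4,6}] row 1 places 6 nowhere but r1c1. So r1c1=6.
Step 24. [r6c2∈{4,6}] 6 has one home in col 2: r6c2. So r6c2=6.
Step 25. [r9c8∈{4}] r9c8 has the single candidate 4, so r9c8=4.
Step 26. [r7c1∈{4}] r7c1 has the single candidate 4. So r7c1=4.
Step 27. [r6c7∈{8}] r6c7 has the single candidate 8. So r6c7=8.
Step 28. [r5c5∈{6}] r5c5's peers cover all but 6, so r5c5=6.
Step 29. [r1c8∈{7}] r1c8's peers cover all but 7. So r1c8=7.
Step 30. [r6c6∈{3}] r6c6 has the single candidate 3, so r6c6=3.
Step 31. [r5c3∈{5}] r5c3 is down to just 5 ⇒ r5c3=5.
Step 32. [r4c1∈{2}] only 2 remains possible at r4c1, so r4c1=2.
Step 33. [r3c5∈{2}] only 2 remains possible at r3c5 ⇒ r3c5=2.
Step 34. [r6c3∈{4}] r6c3 is down to just 4, so r6c3=4.
Step 35. [r7c4∈{5}] r7c4's peers cover all but 5 ⇒ r7c4=5.
Step 36. [r7c3∈{6}] r7c3 has the single candidate 6, so r7c3=6.
Step 37. [r1c5∈{8}] r1c5 is down to just 8, so r1c5=8.
Step 38. [r2c9∈{6}] r2c9's peers cover all but 6. So r2c9=6.
Step 39. [r8c9∈{7}] nothing but 7 survives at r8c9, so r8c9=7.
Step 40. [r3c1∈{5}] nothing but 5 survives at r3c1 ⇒ r3c1=5.
Step 41. [r9c1∈{3}] r9c1 has the single candidate 3 ⇒ r9c1=3.
Step 42. [r5c4∈{7}] nothing but 7 survives at r5c4 ⇒ r5c4=7.
Step 43. [r8c4∈{9}] nothing but 9 survives at r8c4 ⇒ r8c4=9.
Step 44. [r3c8∈{1}] r3c8's peers cover all but 1, so r3c8=1.
Step 45. [r1c7∈{4}] r1c7 is down to just 4, so r1c7=4.
Step 46. [r2c8∈{3}] r2c8's peers cover all but 3 ⇒ r2c8=3.
Step 47. [r2c2∈{4}] r2c2 has the single candidate 4. So r2c2=4.

Answer: 6 2 1 3 8 9 4 7 5 / 9 4 8 1 5 7 2 3 6 / 5 3 7 4 2 6 9 1 8 / 2 1 3 8 4 5 7 6 9 / 8 9 5 7 6 1 3 2 4 / 7 6 4 2 9 3 8 5 1 / 4 8 6 5 7 2 1 9 3 / 1 5 2 9 3 4 6 8 7 / 3 7 9 6 1 8 5 4 2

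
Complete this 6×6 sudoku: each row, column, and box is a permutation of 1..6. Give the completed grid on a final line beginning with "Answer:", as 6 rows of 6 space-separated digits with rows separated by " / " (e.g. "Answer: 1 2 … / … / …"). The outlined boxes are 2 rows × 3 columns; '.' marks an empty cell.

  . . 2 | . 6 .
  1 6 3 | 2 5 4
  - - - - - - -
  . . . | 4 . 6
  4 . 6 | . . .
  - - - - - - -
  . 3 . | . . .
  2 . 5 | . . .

Step 1. [r3c3∈{1}] r3c3 is down to just 1 ⇒ r3c3=1.
Step 2. [r6c2∈{1,4}] col 2 places 1 nowhere but r6c2 ⇒ r6c2=1.
Step 3. [r6c6∈{3}] only 3 remains possible at r6c6. So r6c6=3.
Step 4. [r1c6∈{1}] r1c6's peers cover all but 1 ⇒ r1c6=1.
Step 5. [r3c1∈{3,5}] r3c1 is the only open cell in col 1 admitting 3, so r3c1=3.
Step 6. [r3c5∈{2}] only 2 remains possible at r3c5. So r3c5=2.
Step 7. [r4c6∈{5}] r4c6 is down to just 5. So r4c6=5.
Step 8. [r4c5∈{1,3}] in col 5, 3 fits only at r4c5. So r4c5=3.
Step 9. [r5c5∈{1,4}] in col 5, 1 fits only at r5c5 ⇒ r5c5=1.
Step 10. [r1c1∈{5}] r1c1 has the single candidate 5, so r1c1=5.
Step 11. [r5c4∈{5,6}] in row 5, 5 fits only at r5c4. So r5c4=5.
Step 12. [r6c4∈{6}] r6c4 is down to just 6. So r6c4=6.
Step 13. [r5c6∈{2}] only 2 remains possible at r5c6, so r5c6=2.
Step 14. [r4c2∈{2}] r4c2 is down to just 2 ⇒ r4c2=2.
Step 15. [r1c4∈{3}] nothing but 3 survives at r1c4, so r1c4=3.
Step 16. [r5c1∈{6}] r5c1's peers cover all but 6, so r5c1=6.
Step 17. [r1c2∈{4}] r1c2 has the single candidate 4 ⇒ r1c2=4.
Step 18. [r4c4∈{1}] r4c4 has the single candidate 1. So r4c4=1.
Step 19. [r6c5∈{4}] r6c5's peers cover all but 4, so r6c5=4.
Step 20. [r5c3∈{4}] r5c3's peers cover all but 4. So r5c3=4.
Step 21. [r3c2∈{5}] r3c2 is down to just 5. So r3c2=5.

Answer: 5 4 2 3 6 1 / 1 6 3 2 5 4 / 3 5 1 4 2 6 / 4 2 6 1 3 5 / 6 3 4 5 1 2 / 2 1 5 6 4 3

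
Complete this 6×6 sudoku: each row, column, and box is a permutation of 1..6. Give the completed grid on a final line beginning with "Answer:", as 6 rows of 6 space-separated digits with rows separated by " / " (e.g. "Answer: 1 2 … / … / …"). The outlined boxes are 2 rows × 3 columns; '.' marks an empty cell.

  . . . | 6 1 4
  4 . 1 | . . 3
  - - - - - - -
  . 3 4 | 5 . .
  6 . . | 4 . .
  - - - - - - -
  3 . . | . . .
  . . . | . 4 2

Step 1. [r5c6∈{1,5,6}] col 6 places 5 nowhere but r5c6 ⇒ r5c6=5.
Step 2. [r2c2∈{2,5,6}] 6 has one home in row 2: r2c2 ⇒ r2c2=6.
Step 3. [r6c3∈{5,6}] row 6 places 6 nowhere but r6c3, so r6c3=6.
Step 4. [r5c3∈{2}] only 2 remains possible at r5c3, so r5c3=2.
Step 5. [r5c4∈{1}] r5c4's peers cover all but 1. So r5c4=1.
Step 6. [r4c3∈{5}] only 5 remains possible at r4c3, so r4c3=5.
Step 7. [r3c6∈{1,6}] across col 6, 6 lands solely at r3c6 ⇒ r3c6=6.
Step 8. [r3c5∈{2}] r3c5's peers cover all but 2. So r3c5=2.
Step 9. [r1c1∈{2,5}] col 1 places 2 nowhere but r1c1, so r1c1=2.
Step 10. [r6c1∈{1,5}] r6c1 is the only open cell in col 1 admitting 5, so r6c1=5.
Step 11. [r6c2∈{1}] r6c2 is down to just 1. So r6c2=1.
Step 12. [r4c6∈{1}] nothing but 1 survives at r4c6 ⇒ r4c6=1.
Step 13. [r4c2∈{2}] r4c2 is down to just 2, so r4c2=2.
Step 14. [r2c4∈{2}] r2c4's peers cover all but 2, so r2c4=2.
Step 15. [r5c2∈{4}] r5c2's peers cover all but 4, so r5c2=4.
Step 16. [r1c2∈{5}] only 5 remains possible at r1c2, so r1c2=5.
Step 17. [r2c5∈{5}] r2c5 has the single candidate 5. So r2c5=5.
Step 18. [r4c5∈{3}] nothing but 3 survives at r4c5. So r4c5=3.
Step 19. [r3c1∈{1}] r3c1 has the single candidate 1, so r3c1=1.
Step 20. [r5c5∈{6}] r5c5 is down to just 6. So r5c5=6.
Step 21. [r1c3∈{3}] nothing but 3 survives at r1c3. So r1c3=3.
Step 22. [r6c4∈{3}] r6c4's peers cover all but 3 ⇒ r6c4=3.

Answer: 2 5 3 6 1 4 / 4 6 1 2 5 3 / 1 3 4 5 2 6 / 6 2 5 4 3 1 / 3 4 2 1 6 5 / 5 1 6 3 4 2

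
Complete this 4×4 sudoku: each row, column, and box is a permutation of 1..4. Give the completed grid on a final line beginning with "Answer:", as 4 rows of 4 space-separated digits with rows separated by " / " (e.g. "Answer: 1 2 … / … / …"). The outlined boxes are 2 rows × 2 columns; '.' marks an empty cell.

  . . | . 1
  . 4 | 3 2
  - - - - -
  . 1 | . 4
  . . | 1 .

Step 1. [r3c1∈{2,3}] in row 3, 3 fits only at r3c1, so r3c1=3.
Step 2. [r1c1∈{2}] r1c1's peers cover all but 2. So r1c1=2.
Step 3. [r4c1∈{4}] only 4 remains possible at r4c1 ⇒ r4c1=4.
Step 4. [r1c3∈{4}] r1c3's peers cover all but 4, so r1c3=4.
Step 5. [r1c2∈{3}] r1c2's peers cover all but 3 ⇒ r1c2=3.
Step 6. [r4c4∈{3}] r4c4's peers cover all but 3 ⇒ r4c4=3.
Step 7. [r3c3∈{2}] r3c3 is down to just 2 ⇒ r3c3=2.
Step 8. [r4c2∈{2}] r4c2 is down to just 2 ⇒ r4c2=2.
Step 9. [r2c1∈{1}] nothing but 1 survives at r2c1, so r2c1=1.

Answer: 2 3 4 1 / 1 4 3 2 / 3 1 2 4 / 4 2 1 3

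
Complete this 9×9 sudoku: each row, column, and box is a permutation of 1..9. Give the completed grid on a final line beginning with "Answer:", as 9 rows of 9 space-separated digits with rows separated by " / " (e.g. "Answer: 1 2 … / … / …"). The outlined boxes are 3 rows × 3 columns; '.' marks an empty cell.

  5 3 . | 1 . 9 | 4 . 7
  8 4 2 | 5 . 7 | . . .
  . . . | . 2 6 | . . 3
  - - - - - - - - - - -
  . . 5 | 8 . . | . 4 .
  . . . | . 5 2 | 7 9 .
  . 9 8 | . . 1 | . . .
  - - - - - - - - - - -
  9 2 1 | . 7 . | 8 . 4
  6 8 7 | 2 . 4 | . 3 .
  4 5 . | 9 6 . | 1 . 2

Step 1. [r4c6∈{3}] only 3 remains possible at r4c6 ⇒ r4c6=3.
Step 2. [r7c8∈{5,6}] row 7 places 6 nowhere but r7c8, so r7c8=6.
Step 3. [r6c7∈{2,3,5,6}] r6c7 is the only open cell in col 7 admitting 3. So r6c7=3.
Step 4. [r6c4∈{4,6,7}] in col 4, 7 fits only at r6c4. So r6c4=7.
Step 5. [r6c9∈{5,6}] row 6 places 6 nowhere but r6c9, so r6c9=6.
Step 6. [r4c2∈{1,6,7}] r4c2 is the only open cell in row 4 admitting 6. So r4c2=6.
Step 7. [r5c2∈{1}] r5c2's peers cover all but 1, so r5c2=1.
Step 8. [r3c8∈{1,5,8}] 8 has one home in row 3: r3c8. So r3c8=8.
Step 9. [r3c7∈{5,9}] 5 has one home in row 3: r3c7 ⇒ r3c7=5.
Step 10. [r8c7∈{9}] r8c7 is down to just 9 ⇒ r8c7=9.
Step 11. [r5c3∈{3,4}] 4 has one home in col 3: r5c3, so r5c3=4.
Step 12. [r6c1∈{2}] nothing but 2 survives at r6c1, so r6c1=2.
Step 13. [r3c1∈{1,7}] in row 3, 1 fits only at r3c1, so r3c1=1.
Step 14. [r2c9∈{1,9}] row 2 places 9 nowhere but r2c9. So r2c9=9.
Step 15. [r7c4∈{3}] r7c4's peers cover all but 3 ⇒ r7c4=3.
Step 16. [r5c9∈{8}] r5c9 has the single candidate 8, so r5c9=8.
Step 17. [r4c9∈{1}] r4c9 has the single candidate 1 ⇒ r4c9=1.
Step 18. [r3c3∈{9}] only 9 remains possible at r3c3. So r3c3=9.
Step 19. [r9c6∈{8}] r9c6 is down to just 8. So r9c6=8.
Step 20. [r2c8∈{1}] r2c8 has the single candidate 1. So r2c8=1.
Step 21. [r2c7∈{6}] r2c7 is down to just 6, so r2c7=6.
Step 22. [r9c8∈{7}] only 7 remains possible at r9c8 ⇒ r9c8=7.
Step 23. [r5c4∈{6}] r5c4's peers cover all but 6 ⇒ r5c4=6.
Step 24. [r1c5∈{8}] r1c5 is down to just 8. So r1c5=8.
Step 25. [r2c5∈{3}] only 3 remains possible at r2c5. So r2c5=3.
Step 26. [r8c5∈{1}] r8c5 has the single candidate 1. So r8c5=1.
Step 27. [r5c1∈{3}] nothing but 3 survives at r5c1 ⇒ r5c1=3.
Step 28. [r3c2∈{7}] nothing but 7 survives at r3c2, so r3c2=7.
Step 29. [r6c5∈{4}] r6c5 has the single candidate 4. So r6c5=4.
Step 30. [r7c6∈{5}] r7c6 is down to just 5, so r7c6=5.
Step 31. [r8c9∈{5}] r8c9 is down to just 5 ⇒ r8c9=5.
Step 32. [r4c1∈{7}] r4c1 has the single candidate 7. So r4c1=7.
Step 33. [r9c3∈{3}] r9c3's peers cover all but 3. So r9c3=3.
Step 34. [r4c5∈{9}] r4c5 is down to just 9, so r4c5=9.
Step 35. [r4c7∈{2}] r4c7 is down to just 2 ⇒ r4c7=2.
Step 36. [r3c4∈{4}] r3c4 has the single candidate 4. So r3c4=4.
Step 37. [r6c8∈{5}] r6c8's peers cover all but 5, so r6c8=5.
Step 38. [r1c3∈{6}] only 6 remains possible at r1c3, so r1c3=6.
Step 39. [r1c8∈{2}] only 2 remains possible at r1c8 ⇒ r1c8=2.

Answer: 5 3 6 1 8 9 4 2 7 / 8 4 2 5 3 7 6 1 9 / 1 7 9 4 2 6 5 8 3 / 7 6 5 8 9 3 2 4 1 / 3 1 4 6 5 2 7 9 8 / 2 9 8 7 4 1 3 5 6 / 9 2 1 3 7 5 8 6 4 / 6 8 7 2 1 4 9 3 5 / 4 5 3 9 6 8 1 7 2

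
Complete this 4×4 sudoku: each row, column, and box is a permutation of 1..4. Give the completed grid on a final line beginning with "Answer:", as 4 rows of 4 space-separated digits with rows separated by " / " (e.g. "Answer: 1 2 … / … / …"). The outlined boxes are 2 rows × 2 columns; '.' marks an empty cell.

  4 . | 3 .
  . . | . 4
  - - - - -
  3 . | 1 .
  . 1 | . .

Step 1. [r1c2∈{2}] r1c2 has the single candidate 2 ⇒ r1c2=2.
Step 2. [r3c4∈{2}] only 2 remains possible at r3c4 ⇒ r3c4=2.
Step 3. [r4c4∈{3}] only 3 remains possible at r4c4. So r4c4=3.
Step 4. [r2c3∈{2}] r2c3 is down to just 2 ⇒ r2c3=2.
Step 5. [r4c1∈{2}] only 2 remains possible at r4c1. So r4c1=2.
Step 6. [r4c3∈{4}] only 4 remains possible at r4c3 ⇒ r4c3=4.
Step 7. [r3c2∈{4}] only 4 remains possible at r3c2 ⇒ r3c2=4.
Step 8. [r2c2∈{3}] only 3 remains possible at r2c2. So r2c2=3.
Step 9. [r1c4∈{1}] r1c4 has the single candidate 1, so r1c4=1.
Step 10. [r2c1∈{1}] r2c1 is down to just 1, so r2c1=1.

Answer: 4 2 3 1 / 1 3 2 4 / 3 4 1 2 / 2 1 4 3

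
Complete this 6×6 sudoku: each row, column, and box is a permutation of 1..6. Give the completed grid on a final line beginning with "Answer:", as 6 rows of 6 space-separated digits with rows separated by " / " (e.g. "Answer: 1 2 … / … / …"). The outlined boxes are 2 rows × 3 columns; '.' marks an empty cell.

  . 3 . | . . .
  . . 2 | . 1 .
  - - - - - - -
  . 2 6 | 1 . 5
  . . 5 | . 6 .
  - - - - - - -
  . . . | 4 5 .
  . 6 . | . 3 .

Step 1. [r5c2∈{1}] r5c2 is down to just 1, so r5c2=1.
Step 2. [r6c4∈{2}] r6c4's peers cover all but 2 ⇒ r6c4=2.
Step 3. [r4c2∈{4}] r4c2 is down to just 4, so r4c2=4.
Step 4. [r4c4∈{3}] only 3 remains possible at r4c4, so r4c4=3.
Step 5. [r6c1∈{4,5}] row 6 places 5 nowhere but r6c1 ⇒ r6c1=5.
Step 6. [r1c5∈{2,4}] col 5 places 2 nowhere but r1c5 ⇒ r1c5=2.
Step 7. [r5c6∈{6}] r5c6's peers cover all but 6 ⇒ r5c6=6.
Step 8. [r1c6∈{4}] only 4 remains possible at r1c6. So r1c6=4.
Step 9. [r1c4∈{5,6}] across row 1, 5 lands solely at r1c4. So r1c4=5.
Step 10. [r1c1∈{1,6}] row 1 places 6 nowhere but r1c1 ⇒ r1c1=6.
Step 11. [r5c3∈{3}] r5c3's peers cover all but 3. So r5c3=3.
Step 12. [r2c6∈{3}] only 3 remains possible at r2c6, so r2c6=3.
Step 13. [r4c1∈{1}] r4c1 is down to just 1. So r4c1=1.
Step 14. [r4c6∈{2}] only 2 remains possible at r4c6. So r4c6=2.
Step 15. [r3c1∈{3}] r3c1 has the single candidate 3. So r3c1=3.
Step 16. [r3c5∈{4}] r3c5's peers cover all but 4. So r3c5=4.
Step 17. [r5c1∈{2}] only 2 remains possible at r5c1. So r5c1=2.
Step 18. [r1c3∈{1}] r1c3 has the single candidate 1 ⇒ r1c3=1.
Step 19. [r6c3∈{4}] r6c3 is down to just 4, so r6c3=4.
Step 20. [r2c2∈{5}] nothing but 5 survives at r2c2 ⇒ r2c2=5.
Step 21. [r2c1∈{4}] r2c1's peers cover all but 4, so r2c1=4.
Step 22. [r2c4∈{6}] r2c4 has the single candidate 6, so r2c4=6.
Step 23. [r6c6∈{1}] only 1 remains possible at r6c6, so r6c6=1.

Answer: 6 3 1 5 2 4 / 4 5 2 6 1 3 / 3 2 6 1 4 5 / 1 4 5 3 6 2 / 2 1 3 4 5 6 / 5 6 4 2 3 1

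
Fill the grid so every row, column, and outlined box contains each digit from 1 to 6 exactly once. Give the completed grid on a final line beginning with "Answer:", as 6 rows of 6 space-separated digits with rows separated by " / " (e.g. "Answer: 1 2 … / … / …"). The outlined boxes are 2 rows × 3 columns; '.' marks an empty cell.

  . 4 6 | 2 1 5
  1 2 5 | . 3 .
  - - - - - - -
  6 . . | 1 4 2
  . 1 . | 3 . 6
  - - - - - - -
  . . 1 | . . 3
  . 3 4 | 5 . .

Step 1. [r5c2∈{5,6}] across col 2, 6 lands solely at r5c2. So r5c2=6.
Step 2. [r6c1∈{2}] only 2 remains possible at r6c1 ⇒ r6c1=2.
Step 3. [r2c6∈{4}] nothing but 4 survives at r2c6. So r2c6=4.
Step 4. [r5c1∈{5}] r5c1 is down to just 5. So r5c1=5.
Step 5. [r3c3∈{3}] only 3 remains possible at r3c3. So r3c3=3.
Step 6. [r3c2∈{5}] r3c2 is down to just 5. So r3c2=5.
Step 7. [r6c6∈{1}] nothing but 1 survives at r6c6, so r6c6=1.
Step 8. [r5c5∈{2}] r5c5 is down to just 2 ⇒ r5c5=2.
Step 9. [r6c5∈{6}] r6c5 has the single candidate 6. So r6c5=6.
Step 10. [r2c4∈{6}] nothing but 6 survives at r2c4. So r2c4=6.
Step 11. [r1c1∈{3}] only 3 remains possible at r1c1. So r1c1=3.
Step 12. [r4c5∈{5}] r4c5 is down to just 5, so r4c5=5.
Step 13. [r4c1∈{4}] r4c1 is down to just 4, so r4c1=4.
Step 14. [r5c4∈{4}] r5c4's peers cover all but 4, so r5c4=4.
Step 15. [r4c3∈{2}] r4c3's peers cover all but 2 ⇒ r4c3=2.

Answer: 3 4 6 2 1 5 / 1 2 5 6 3 4 / 6 5 3 1 4 2 / 4 1 2 3 5 6 / 5 6 1 4 2 3 / 2 3 4 5 6 1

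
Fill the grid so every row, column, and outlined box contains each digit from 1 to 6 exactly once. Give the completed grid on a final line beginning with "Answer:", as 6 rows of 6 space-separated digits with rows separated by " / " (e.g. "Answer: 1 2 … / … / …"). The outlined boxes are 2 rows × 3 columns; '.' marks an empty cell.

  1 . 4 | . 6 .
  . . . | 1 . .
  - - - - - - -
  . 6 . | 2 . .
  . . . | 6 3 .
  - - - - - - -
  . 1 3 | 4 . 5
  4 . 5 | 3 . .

Step 1. [r6c2∈{2}] r6c2 has the single candidate 2. So r6c2=2.
Step 2. [r3c5∈{1,4,5}] in box 4, 5 fits only at r3c5 ⇒ r3c5=5.
Step 3. [r1c6∈{2,3}] across row 1, 2 lands solely at r1c6, so r1c6=2.
Step 4. [r2c6∈{3,4}] col 6 places 3 nowhere but r2c6 ⇒ r2c6=3.
Step 5. [r2c2∈{5}] r2c2 is down to just 5 ⇒ r2c2=5.
Step 6. [r2c3∈{2,6}] 6 has one home in col 3: r2c3. So r2c3=6.
Step 7. [r3c3∈{1}] r3c3 is down to just 1. So r3c3=1.
Step 8. [r4c6∈{1,4}] in row 4, 1 fits only at r4c6 ⇒ r4c6=1.
Step 9. [r2c1∈{2}] nothing but 2 survives at r2c1, so r2c1=2.
Step 10. [r1c2∈{3}] r1c2 is down to just 3. So r1c2=3.
Step 11. [r2c5∈{4}] r2c5's peers cover all but 4, so r2c5=4.
Step 12. [r5c1∈{6}] r5c1 is down to just 6 ⇒ r5c1=6.
Step 13. [r6c6∈{6}] nothing but 6 survives at r6c6, so r6c6=6.
Step 14. [r1c4∈{5}] r1c4 is down to just 5 ⇒ r1c4=5.
Step 15. [r5c5∈{2}] nothing but 2 survives at r5c5. So r5c5=2.
Step 16. [r4c2∈{4}] only 4 remains possible at r4c2, so r4c2=4.
Step 17. [r3c1∈{3}] r3c1 is down to just 3, so r3c1=3.
Step 18. [r4c3∈{2}] only 2 remains possible at r4c3. So r4c3=2.
Step 19. [r6c5∈{1}] r6c5 has the single candidate 1 ⇒ r6c5=1.
Step 20. [r4c1∈{5}] nothing but 5 survives at r4c1. So r4c1=5.
Step 21. [r3c6∈{4}] r3c6's peers cover all but 4, so r3c6=4.

Answer: 1 3 4 5 6 2 / 2 5 6 1 4 3 / 3 6 1 2 5 4 / 5 4 2 6 3 1 / 6 1 3 4 2 5 / 4 2 5 3 1 6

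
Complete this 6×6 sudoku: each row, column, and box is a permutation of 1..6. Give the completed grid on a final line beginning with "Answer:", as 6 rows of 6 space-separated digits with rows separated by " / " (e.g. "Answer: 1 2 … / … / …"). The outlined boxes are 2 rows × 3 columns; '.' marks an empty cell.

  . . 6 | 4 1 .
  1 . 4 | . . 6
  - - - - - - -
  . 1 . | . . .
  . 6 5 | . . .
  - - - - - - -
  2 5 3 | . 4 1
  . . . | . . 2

Step 1. [r6c1∈{4,6}] r6c1 is the only open cell in col 1 admitting 6, so r6c1=6.
Step 2. [r3c5∈{2,3,5,6}] col 5 places 6 nowhere but r3c5, so r3c5=6.
Step 3. [r4c4∈{1,2,3}] r4c4 is the only open cell in row 4 admitting 1 ⇒ r4c4=1.
Step 4. [r4c5∈{2,3}] row 4 places 2 nowhere but r4c5. So r4c5=2.
Step 5. [r2c4∈{2,3,5}] r2c4 is the only open cell in col 4 admitting 2. So r2c4=2.
Step 6. [r2c5∈{3,5}] row 2 places 5 nowhere but r2c5, so r2c5=5.
Step 7. [r1c6∈{3}] nothing but 3 survives at r1c6. So r1c6=3.
Step 8. [r3c4∈{3,5}] across box 4, 3 lands solely at r3c4, so r3c4=3.
Step 9. [r3c1∈{4}] r3c1's peers cover all but 4, so r3c1=4.
Step 10. [r6c3∈{1}] r6c3's peers cover all but 1. So r6c3=1.
Step 11. [r5c4∈{6}] only 6 remains possible at r5c4, so r5c4=6.
Step 12. [r1c2∈{2}] r1c2 has the single candidate 2 ⇒ r1c2=2.
Step 13. [r4c1∈{3}] r4c1 has the single candidate 3 ⇒ r4c1=3.
Step 14. [r2c2∈{3}] r2c2's peers cover all but 3 ⇒ r2c2=3.
Step 15. [r3c6∈{5}] r3c6's peers cover all but 5, so r3c6=5.
Step 16. [r6c5∈{3}] nothing but 3 survives at r6c5, so r6c5=3.
Step 17. [r1c1∈{5}] only 5 remains possible at r1c1, so r1c1=5.
Step 18. [r6c4∈{5}] r6c4 is down to just 5 ⇒ r6c4=5.
Step 19. [r4c6∈{4}] r4c6 is down to just 4, so r4c6=4.
Step 20. [r6c2∈{4}] only 4 remains possible at r6c2, so r6c2=4.
Step 21. [r3c3∈{2}] r3c3 has the single candidate 2, so r3c3=2.

Answer: 5 2 6 4 1 3 / 1 3 4 2 5 6 / 4 1 2 3 6 5 / 3 6 5 1 2 4 / 2 5 3 6 4 1 / 6 4 1 5 3 2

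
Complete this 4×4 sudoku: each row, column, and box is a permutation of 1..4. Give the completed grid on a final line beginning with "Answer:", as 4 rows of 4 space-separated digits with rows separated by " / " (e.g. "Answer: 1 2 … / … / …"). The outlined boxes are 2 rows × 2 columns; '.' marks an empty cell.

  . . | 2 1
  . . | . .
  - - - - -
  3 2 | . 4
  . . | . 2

Step 1. [r1c1∈{4}] r1c1's peers cover all but 4 ⇒ r1c1=4.
Step 2. [r4c1∈{1}] r4c1's peers cover all but 1. So r4c1=1.
Step 3. [r2c4∈{3}] nothing but 3 survives at r2c4, so r2c4=3.
Step 4. [r2c2∈{1}] r2c2's peers cover all but 1, so r2c2=1.
Step 5. [r4c3∈{3}] only 3 remains possible at r4c3. So r4c3=3.
Step 6. [r2c3∈{4}] nothing but 4 survives at r2c3 ⇒ r2c3=4.
Step 7. [r4c2∈{4}] r4c2 is down to just 4. So r4c2=4.
Step 8. [r3c3∈{1}] r3c3's peers cover all but 1 ⇒ r3c3=1.
Step 9. [r2c1∈{2}] r2c1's peers cover all but 2 ⇒ r2c1=2.
Step 10. [r1c2∈{3}] only 3 remains possible at r1c2. So r1c2=3.

Answer: 4 3 2 1 / 2 1 4 3 / 3 2 1 4 / 1 4 3 2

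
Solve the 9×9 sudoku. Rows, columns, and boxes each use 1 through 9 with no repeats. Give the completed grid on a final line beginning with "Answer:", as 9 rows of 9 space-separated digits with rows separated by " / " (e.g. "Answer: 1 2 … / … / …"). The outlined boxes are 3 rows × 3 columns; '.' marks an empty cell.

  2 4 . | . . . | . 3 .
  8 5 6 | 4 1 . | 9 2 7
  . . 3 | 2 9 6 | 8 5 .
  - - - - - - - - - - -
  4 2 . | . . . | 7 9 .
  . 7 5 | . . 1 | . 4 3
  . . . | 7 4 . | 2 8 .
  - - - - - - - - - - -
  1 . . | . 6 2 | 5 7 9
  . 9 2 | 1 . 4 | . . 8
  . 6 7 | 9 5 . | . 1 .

Step 1. [r5c7∈{6}] r5c7 has the single candidate 6, so r5c7=6.
Step 2. [r5c4∈{8}] r5c4 has the single candidate 8. So r5c4=8.
Step 3. [r9c1∈{3}] r9c1 has the single candidate 3 ⇒ r9c1=3.
Step 4. [r6c6∈{3,5,9}] in col 6, 9 fits only at r6c6 ⇒ r6c6=9.
Step 5. [r6c3∈{1}] r6c3's peers cover all but 1, so r6c3=1.
Step 6. [r4c9∈{1,5}] across row 4, 1 lands solely at r4c9, so r4c9=1.
Step 7. [r4c5∈{3}] r4c5 is down to just 3. So r4c5=3.
Step 8. [r1c6∈{5,7,8}] 7 has one home in col 6: r1c6. So r1c6=7.
Step 9. [r7c2∈{8}] only 8 remains possible at r7c2. So r7c2=8.
Step 10. [r1c4∈{5}] r1c4's peers cover all but 5, so r1c4=5.
Step 11. [r3c9∈{4}] nothing but 4 survives at r3c9, so r3c9=4.
Step 12. [r8c8∈{6}] r8c8 has the single candidate 6. So r8c8=6.
Step 13. [r5c1∈{9}] nothing but 9 survives at r5c1, so r5c1=9.
Step 14. [r2c6∈{3}] only 3 remains possible at r2c6. So r2c6=3.
Step 15. [r9c9∈{2}] nothing but 2 survives at r9c9. So r9c9=2.
Step 16. [r1c5∈{8}] r1c5 is down to just 8. So r1c5=8.
Step 17. [r8c1∈{5}] only 5 remains possible at r8c1 ⇒ r8c1=5.
Step 18. [r1c9∈{6}] only 6 remains possible at r1c9. So r1c9=6.
Step 19. [r9c7∈{4}] r9c7's peers cover all but 4. So r9c7=4.
Step 20. [r3c1∈{7}] r3c1 has the single candidate 7. So r3c1=7.
Step 21. [r6c2∈{3}] r6c2's peers cover all but 3. So r6c2=3.
Step 22. [r9c6∈{8}] only 8 remains possible at r9c6. So r9c6=8.
Step 23. [r4c6∈{5}] nothing but 5 survives at r4c6, so r4c6=5.
Step 24. [r8c7∈{3}] r8c7's peers cover all but 3 ⇒ r8c7=3.
Step 25. [r8c5∈{7}] r8c5 has the single candidate 7, so r8c5=7.
Step 26. [r7c3∈{4}] nothing but 4 survives at r7c3. So r7c3=4.
Step 27. [r6c9∈{5}] only 5 remains possible at r6c9. So r6c9=5.
Step 28. [r5c5∈{2}] nothing but 2 survives at r5c5, so r5c5=2.
Step 29. [r1c3∈{9}] nothing but 9 survives at r1c3, so r1c3=9.
Step 30. [r7c4∈{3}] only 3 remains possible at r7c4 ⇒ r7c4=3.
Step 31. [r4c3∈{8}] nothing but 8 survives at r4c3 ⇒ r4c3=8.
Step 32. [r4c4∈{6}] only 6 remains possible at r4c4. So r4c4=6.
Step 33. [r1c7∈{1}] only 1 remains possible at r1c7, so r1c7=1.
Step 34. [r6c1∈{6}] r6c1 is down to just 6, so r6c1=6.
Step 35. [r3c2∈{1}] r3c2 has the single candidate 1. So r3c2=1.

Answer: 2 4 9 5 8 7 1 3 6 / 8 5 6 4 1 3 9 2 7 / 7 1 3 2 9 6 8 5 4 / 4 2 8 6 3 5 7 9 1 / 9 7 5 8 2 1 6 4 3 / 6 3 1 7 4 9 2 8 5 / 1 8 4 3 6 2 5 7 9 / 5 9 2 1 7 4 3 6 8 / 3 6 7 9 5 8 4 1 2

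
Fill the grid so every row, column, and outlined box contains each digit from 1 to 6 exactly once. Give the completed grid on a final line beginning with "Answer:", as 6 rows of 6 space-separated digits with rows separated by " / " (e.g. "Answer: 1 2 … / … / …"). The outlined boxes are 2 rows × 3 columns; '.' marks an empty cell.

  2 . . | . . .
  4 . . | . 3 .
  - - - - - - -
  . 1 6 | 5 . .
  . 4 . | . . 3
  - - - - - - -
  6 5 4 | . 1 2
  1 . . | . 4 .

Step 1. [r4c3∈{2,5}] across box 3, 2 lands solely at r4c3, so r4c3=2.
Step 2. [r1c5∈{5,6}] r1c5 is the only open cell in col 5 admitting 5, so r1c5=5.
Step 3. [r1c4∈{1,4,6}] 4 has one home in col 4: r1c4. So r1c4=4.
Step 4. [r2c2∈{6}] only 6 remains possible at r2c2, so r2c2=6.
Step 5. [r6c3∈{3}] r6c3 has the single candidate 3 ⇒ r6c3=3.
Step 6. [r2c6∈{1}] nothing but 1 survives at r2c6. So r2c6=1.
Step 7. [r6c4∈{6}] nothing but 6 survives at r6c4 ⇒ r6c4=6.
Step 8. [r1c6∈{6}] r1c6's peers cover all but 6, so r1c6=6.
Step 9. [r6c6∈{5}] only 5 remains possible at r6c6. So r6c6=5.
Step 10. [r4c4∈{1}] only 1 remains possible at r4c4. So r4c4=1.
Step 11. [r2c4∈{2}] r2c4 has the single candidate 2, so r2c4=2.
Step 12. [r1c3∈{1}] r1c3's peers cover all but 1 ⇒ r1c3=1.
Step 13. [r6c2∈{2}] r6c2's peers cover all but 2. So r6c2=2.
Step 14. [r2c3∈{5}] r2c3 has the single candidate 5 ⇒ r2c3=5.
Step 15. [r4c1∈{5}] r4c1's peers cover all but 5. So r4c1=5.
Step 16. [r3c6∈{4}] r3c6's peers cover all but 4. So r3c6=4.
Step 17. [r4c5∈{6}] r4c5 has the single candidate 6. So r4c5=6.
Step 18. [r3c5∈{2}] r3c5 has the single candidate 2. So r3c5=2.
Step 19. [r1c2∈{3}] r1c2 is down to just 3 ⇒ r1c2=3.
Step 20. [r3c1∈{3}] r3c1 has the single candidate 3. So r3c1=3.
Step 21. [r5c4∈{3}] r5c4's peers cover all but 3. So r5c4=3.

Answer: 2 3 1 4 5 6 / 4 6 5 2 3 1 / 3 1 6 5 2 4 / 5 4 2 1 6 3 / 6 5 4 3 1 2 / 1 2 3 6 4 5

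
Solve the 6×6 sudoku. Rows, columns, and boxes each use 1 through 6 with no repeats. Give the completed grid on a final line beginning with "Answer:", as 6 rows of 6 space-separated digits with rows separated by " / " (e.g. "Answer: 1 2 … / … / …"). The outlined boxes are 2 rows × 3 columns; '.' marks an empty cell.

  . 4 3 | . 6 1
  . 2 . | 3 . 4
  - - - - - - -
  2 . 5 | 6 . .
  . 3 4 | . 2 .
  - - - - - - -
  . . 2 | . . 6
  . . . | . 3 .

Step 1. [r3c2∈{1}] nothing but 1 survives at r3c2, so r3c2=1.
Step 2. [r5c2∈{5}] nothing but 5 survives at r5c2, so r5c2=5.
Step 3. [r5c5∈{1,4}] 1 has one home in col 5: r5c5 ⇒ r5c5=1.
Step 4. [r1c1∈{5}] nothing but 5 survives at r1c1 ⇒ r1c1=5.
Step 5. [r5c4∈{4}] only 4 remains possible at r5c4, so r5c4=4.
Step 6. [r6c2∈{6}] nothing but 6 survives at r6c2. So r6c2=6.
Step 7. [r6c6∈{2,5}] across col 6, 2 lands solely at r6c6 ⇒ r6c6=2.
Step 8. [r2c3∈{1,6}] r2c3 is the only open cell in col 3 admitting 6 ⇒ r2c3=6.
Step 9. [r2c1∈{1}] r2c1 has the single candidate 1. So r2c1=1.
Step 10. [r4c6∈{5}] r4c6 has the single candidate 5, so r4c6=5.
Step 11. [r6c4∈{5}] r6c4 is down to just 5, so r6c4=5.
Step 12. [r3c5∈{4}] r3c5 is down to just 4. So r3c5=4.
Step 13. [r6c1∈{4}] nothing but 4 survives at r6c1, so r6c1=4.
Step 14. [r6c3∈{1}] r6c3 is down to just 1. So r6c3=1.
Step 15. [r4c1∈{6}] nothing but 6 survives at r4c1 ⇒ r4c1=6.
Step 16. [r2c5∈{5}] only 5 remains possible at r2c5 ⇒ r2c5=5.
Step 17. [r1c4∈{2}] only 2 remains possible at r1c4. So r1c4=2.
Step 18. [r3c6∈{3}] nothing but 3 survives at r3c6. So r3c6=3.
Step 19. [r4c4∈{1}] r4c4 is down to just 1. So r4c4=1.
Step 20. [r5c1∈{3}] r5c1 has the single candidate 3, so r5c1=3.

Answer: 5 4 3 2 6 1 / 1 2 6 3 5 4 / 2 1 5 6 4 3 / 6 3 4 1 2 5 / 3 5 2 4 1 6 / 4 6 1 5 3 2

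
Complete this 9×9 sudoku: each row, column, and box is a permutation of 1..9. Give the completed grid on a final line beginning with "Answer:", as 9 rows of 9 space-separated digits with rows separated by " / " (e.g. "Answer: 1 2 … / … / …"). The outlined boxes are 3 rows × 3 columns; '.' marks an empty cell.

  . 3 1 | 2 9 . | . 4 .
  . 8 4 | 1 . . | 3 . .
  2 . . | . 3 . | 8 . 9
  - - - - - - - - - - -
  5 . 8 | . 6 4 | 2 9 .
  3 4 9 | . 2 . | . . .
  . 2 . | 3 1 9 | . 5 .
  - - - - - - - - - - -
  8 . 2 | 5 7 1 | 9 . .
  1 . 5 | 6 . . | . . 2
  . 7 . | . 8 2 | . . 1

Step 1. [r7c2∈{6}] nothing but 6 survives at r7c2. So r7c2=6.
Step 2. [r6c9∈{4,6,7,8}] across row 6, 8 lands solely at r6c9 ⇒ r6c9=8.
Step 3. [r5c6∈{5,7,8}] row 5 places 5 nowhere but r5c6. So r5c6=5.
Step 4. [r6c7∈{4,6,7}] row 6 places 4 nowhere but r6c7, so r6c7=4.
Step 5. [r2c1∈{6,7,9}] r2c1 is the only open cell in row 2 admitting 9, so r2c1=9.
Step 6. [r5c7∈{1,6,7}] 1 has one home in col 7: r5c7 ⇒ r5c7=1.
Step 7. [r4c4∈{7}] r4c4's peers cover all but 7. So r4c4=7.
Step 8. [r7c8∈{3}] r7c8's peers cover all but 3, so r7c8=3.
Step 9. [r9c8∈{6}] only 6 remains possible at r9c8. So r9c8=6.
Step 10. [r1c7∈{5,6,7}] r1c7 is the only open cell in col 7 admitting 6, so r1c7=6.
Step 11. [r5c8∈{7}] r5c8 is down to just 7, so r5c8=7.
Step 12. [r1c1∈{7}] r1c1 has the single candidate 7. So r1c1=7.
Step 13. [r2c6∈{6,7}] in row 2, 6 fits only at r2c6 ⇒ r2c6=6.
Step 14. [r3c4∈{4}] r3c4 is down to just 4, so r3c4=4.
Step 15. [r6c1∈{6}] r6c1 is down to just 6. So r6c1=6.
Step 16. [r1c9∈{5}] r1c9 has the single candidate 5, so r1c9=5.
Step 17. [r8c5∈{4}] nothing but 4 survives at r8c5. So r8c5=4.
Step 18. [r8c8∈{8}] r8c8's peers cover all but 8. So r8c8=8.
Step 19. [r1c6∈{8}] r1c6 is down to just 8. So r1c6=8.
Step 20. [r9c7∈{5}] r9c7's peers cover all but 5. So r9c7=5.
Step 21. [r9c3∈{3}] r9c3's peers cover all but 3 ⇒ r9c3=3.
Step 22. [r5c9∈{6}] only 6 remains possible at r5c9 ⇒ r5c9=6.
Step 23. [r9c1∈{4}] r9c1's peers cover all but 4, so r9c1=4.
Step 24. [r8c7∈{7}] r8c7 has the single candidate 7. So r8c7=7.
Step 25. [r9c4∈{9}] r9c4's peers cover all but 9, so r9c4=9.
Step 26. [r4c2∈{1}] nothing but 1 survives at r4c2 ⇒ r4c2=1.
Step 27. [r3c8∈{1}] r3c8's peers cover all but 1 ⇒ r3c8=1.
Step 28. [r3c6∈{7}] r3c6 is down to just 7 ⇒ r3c6=7.
Step 29. [r6c3∈{7}] only 7 remains possible at r6c3. So r6c3=7.
Step 30. [r2c5∈{5}] nothing but 5 survives at r2c5, so r2c5=5.
Step 31. [r2c8∈{2}] r2c8's peers cover all but 2, so r2c8=2.
Step 32. [r8c2∈{9}] only 9 remains possible at r8c2. So r8c2=9.
Step 33. [r3c3∈{6}] r3c3 has the single candidate 6 ⇒ r3c3=6.
Step 34. [r7c9∈{4}] r7c9 has the single candidate 4. So r7c9=4.
Step 35. [r5c4∈{8}] nothing but 8 survives at r5c4. So r5c4=8.
Step 36. [r8c6∈{3}] r8c6's peers cover all but 3, so r8c6=3.
Step 37. [r3c2∈{5}] only 5 remains possible at r3c2 ⇒ r3c2=5.
Step 38. [r4c9∈{3}] nothing but 3 survives at r4c9. So r4c9=3.
Step 39. [r2c9∈{7}] r2c9's peers cover all but 7, so r2c9=7.

Answer: 7 3 1 2 9 8 6 4 5 / 9 8 4 1 5 6 3 2 7 / 2 5 6 4 3 7 8 1 9 / 5 1 8 7 6 4 2 9 3 / 3 4 9 8 2 5 1 7 6 / 6 2 7 3 1 9 4 5 8 / 8 6 2 5 7 1 9 3 4 / 1 9 5 6 4 3 7 8 2 / 4 7 3 9 8 2 5 6 1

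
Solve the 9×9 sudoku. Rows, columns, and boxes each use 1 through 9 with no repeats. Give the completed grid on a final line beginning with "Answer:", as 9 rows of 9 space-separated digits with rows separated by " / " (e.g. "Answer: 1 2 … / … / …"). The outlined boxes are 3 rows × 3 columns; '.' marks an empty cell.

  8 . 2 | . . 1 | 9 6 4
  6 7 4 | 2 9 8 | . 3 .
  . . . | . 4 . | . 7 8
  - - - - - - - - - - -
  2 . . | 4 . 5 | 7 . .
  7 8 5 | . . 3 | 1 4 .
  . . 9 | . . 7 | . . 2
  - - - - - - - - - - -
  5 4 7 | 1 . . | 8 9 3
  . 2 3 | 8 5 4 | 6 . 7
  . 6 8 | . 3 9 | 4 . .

Step 1. [r6c4∈{6}] r6c4's peers cover all but 6 ⇒ r6c4=6.
Step 2. [r9c1∈{1}] r9c1 has the single candidate 1 ⇒ r9c1=1.
Step 3. [r4c2∈{1,3}] r4c2 is the only open cell in row 4 admitting 3 ⇒ r4c2=3.
Step 4. [r3c2∈{1,5,9}] r3c2 is the only open cell in col 2 admitting 9 ⇒ r3c2=9.
Step 5. [r2c7∈{5}] r2c7 is down to just 5. So r2c7=5.
Step 6. [r1c4∈{3,5,7}] in row 1, 3 fits only at r1c4. So r1c4=3.
Step 7. [r6c2∈{1}] r6c2 has the single candidate 1. So r6c2=1.
Step 8. [r7c5∈{2,6}] in col 5, 6 fits only at r7c5. So r7c5=6.
Step 9. [r5c9∈{6,9}] in row 5, 6 fits only at r5c9 ⇒ r5c9=6.
Step 10. [r4c8∈{8}] r4c8 has the single candidate 8 ⇒ r4c8=8.
Step 11. [r6c8∈{5}] r6c8's peers cover all but 5. So r6c8=5.
Step 12. [r6c5∈{8}] only 8 remains possible at r6c5 ⇒ r6c5=8.
Step 13. [r1c5∈{7}] r1c5 has the single candidate 7, so r1c5=7.
Step 14. [r3c6∈{6}] nothing but 6 survives at r3c6 ⇒ r3c6=6.
Step 15. [r4c5∈{1}] nothing but 1 survives at r4c5. So r4c5=1.
Step 16. [r8c8∈{1}] nothing but 1 survives at r8c8 ⇒ r8c8=1.
Step 17. [r6c7∈{3}] r6c7's peers cover all but 3, so r6c7=3.
Step 18. [r9c8∈{2}] r9c8's peers cover all but 2. So r9c8=2.
Step 19. [r2c9∈{1}] r2c9 has the single candidate 1. So r2c9=1.
Step 20. [r7c6∈{2}] r7c6's peers cover all but 2 ⇒ r7c6=2.
Step 21. [r6c1∈{4}] r6c1's peers cover all but 4, so r6c1=4.
Step 22. [r3c4∈{5}] r3c4 is down to just 5, so r3c4=5.
Step 23. [r1c2∈{5}] nothing but 5 survives at r1c2. So r1c2=5.
Step 24. [r3c7∈{2}] r3c7 has the single candidate 2 ⇒ r3c7=2.
Step 25. [r9c9∈{5}] r9c9 has the single candidate 5, so r9c9=5.
Step 26. [r5c5∈{2}] r5c5's peers cover all but 2 ⇒ r5c5=2.
Step 27. [r4c3∈{6}] r4c3's peers cover all but 6. So r4c3=6.
Step 28. [r3c3∈{1}] nothing but 1 survives at r3c3 ⇒ r3c3=1.
Step 29. [r4c9∈{9}] nothing but 9 survives at r4c9, so r4c9=9.
Step 30. [r5c4∈{9}] nothing but 9 survives at r5c4. So r5c4=9.
Step 31. [r3c1∈{3}] only 3 remains possible at r3c1, so r3c1=3.
Step 32. [r8c1∈{9}] nothing but 9 survives at r8c1. So r8c1=9.
Step 33. [r9c4∈{7}] r9c4 is down to just 7 ⇒ r9c4=7.

Answer: 8 5 2 3 7 1 9 6 4 / 6 7 4 2 9 8 5 3 1 / 3 9 1 5 4 6 2 7 8 / 2 3 6 4 1 5 7 8 9 / 7 8 5 9 2 3 1 4 6 / 4 1 9 6 8 7 3 5 2 / 5 4 7 1 6 2 8 9 3 / 9 2 3 8 5 4 6 1 7 / 1 6 8 7 3 9 4 2 5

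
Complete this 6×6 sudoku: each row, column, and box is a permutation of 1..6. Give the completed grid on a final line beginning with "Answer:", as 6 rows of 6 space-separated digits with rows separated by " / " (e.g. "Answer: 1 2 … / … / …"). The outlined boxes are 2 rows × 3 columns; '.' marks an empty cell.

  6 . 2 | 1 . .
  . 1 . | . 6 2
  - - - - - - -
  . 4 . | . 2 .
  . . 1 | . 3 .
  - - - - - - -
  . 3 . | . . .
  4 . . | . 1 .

Step 1. [r1c2∈{5}] r1c2 is down to just 5, so r1c2=5.
Step 2. [r5c5∈{4,5}] col 5 places 5 nowhere but r5c5 ⇒ r5c5=5.
Step 3. [r5c3∈{6}] only 6 remains possible at r5c3. So r5c3=6.
Step 4. [r2c4∈{3,4,5}] 5 has one home in row 2: r2c4 ⇒ r2c4=5.
Step 5. [r3c4∈{6}] r3c4 is down to just 6, so r3c4=6.
Step 6. [r6c2∈{2}] r6c2's peers cover all but 2. So r6c2=2.
Step 7. [r5c6∈{4}] only 4 remains possible at r5c6. So r5c6=4.
Step 8. [r4c6∈{5}] r4c6 is down to just 5 ⇒ r4c6=5.
Step 9. [r3c1∈{3,5}] across col 1, 5 lands solely at r3c1 ⇒ r3c1=5.
Step 10. [r1c6∈{3}] r1c6 has the single candidate 3. So r1c6=3.
Step 11. [r2c3∈{3,4}] in row 2, 4 fits only at r2c3. So r2c3=4.
Step 12. [r4c1∈{2}] nothing but 2 survives at r4c1, so r4c1=2.
Step 13. [r3c6∈{1}] r3c6 is down to just 1, so r3c6=1.
Step 14. [r4c4∈{4}] r4c4 has the single candidate 4, so r4c4=4.
Step 15. [r2c1∈{3}] only 3 remains possible at r2c1, so r2c1=3.
Step 16. [r5c4∈{2}] nothing but 2 survives at r5c4, so r5c4=2.
Step 17. [r6c4∈{3}] only 3 remains possible at r6c4 ⇒ r6c4=3.
Step 18. [r6c6∈{6}] r6c6 is down to just 6, so r6c6=6.
Step 19. [r6c3∈{5}] only 5 remains possible at r6c3, so r6c3=5.
Step 20. [r3c3∈{3}] r3c3 is down to just 3, so r3c3=3.
Step 21. [r5c1∈{1}] nothing but 1 survives at r5c1. So r5c1=1.
Step 22. [r1c5∈{4}] r1c5's peers cover all but 4 ⇒ r1c5=4.
Step 23. [r4c2∈{6}] r4c2 is down to just 6 ⇒ r4c2=6.

Answer: 6 5 2 1 4 3 / 3 1 4 5 6 2 / 5 4 3 6 2 1 / 2 6 1 4 3 5 / 1 3 6 2 5 4 / 4 2 5 3 1 6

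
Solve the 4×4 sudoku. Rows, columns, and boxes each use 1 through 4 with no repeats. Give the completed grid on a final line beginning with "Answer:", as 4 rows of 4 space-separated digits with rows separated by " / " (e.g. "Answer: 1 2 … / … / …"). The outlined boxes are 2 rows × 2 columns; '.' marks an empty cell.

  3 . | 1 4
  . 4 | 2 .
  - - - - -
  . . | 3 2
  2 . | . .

Step 1. [r3c2∈{1}] r3c2's peers cover all but 1, so r3c2=1.
Step 2. [r4c2∈{3}] r4c2's peers cover all but 3, so r4c2=3.
Step 3. [r2c4∈{3}] r2c4 is down to just 3, so r2c4=3.
Step 4. [r1c2∈{2}] r1c2 is down to just 2, so r1c2=2.
Step 5. [r2c1∈{1}] nothing but 1 survives at r2c1 ⇒ r2c1=1.
Step 6. [r3c1∈{4}] only 4 remains possible at r3c1, so r3c1=4.
Step 7. [r4c4∈{1}] nothing but 1 survives at r4c4. So r4c4=1.
Step 8. [r4c3∈{4}] r4c3 is down to just 4. So r4c3=4.

Answer: 3 2 1 4 / 1 4 2 3 / 4 1 3 2 / 2 3 4 1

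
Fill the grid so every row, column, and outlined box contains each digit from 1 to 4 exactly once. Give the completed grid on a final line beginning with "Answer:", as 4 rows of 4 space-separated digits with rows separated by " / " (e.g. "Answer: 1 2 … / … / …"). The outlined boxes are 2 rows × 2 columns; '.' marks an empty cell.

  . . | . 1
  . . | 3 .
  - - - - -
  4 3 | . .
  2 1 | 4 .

Step 1. [r1c3∈{2}] only 2 remains possible at r1c3, so r1c3=2.
Step 2. [r1c2∈{4}] r1c2's peers cover all but 4 ⇒ r1c2=4.
Step 3. [r2c2∈{2}] r2c2's peers cover all but 2, so r2c2=2.
Step 4. [r3c4∈{2}] r3c4 is down to just 2, so r3c4=2.
Step 5. [r3c3∈{1}] r3c3 is down to just 1 ⇒ r3c3=1.
Step 6. [r2c4∈{4}] r2c4 has the single candidate 4. So r2c4=4.
Step 7. [r4c4∈{3}] r4c4 is down to just 3 ⇒ r4c4=3.
Step 8. [r2c1∈{1}] r2c1's peers cover all but 1 ⇒ r2c1=1.
Step 9. [r1c1∈{3}] r1c1 is down to just 3. So r1c1=3.

Answer: 3 4 2 1 / 1 2 3 4 / 4 3 1 2 / 2 1 4 3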